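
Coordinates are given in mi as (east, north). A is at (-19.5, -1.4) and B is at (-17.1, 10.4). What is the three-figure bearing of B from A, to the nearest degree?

Δeast = -17.1 − -19.5 = 2.40; Δnorth = 10.4 − -1.4 = 11.80.
Bearing = atan2(Δeast, Δnorth) mod 360° = 11.50° ≈ 011°.

011°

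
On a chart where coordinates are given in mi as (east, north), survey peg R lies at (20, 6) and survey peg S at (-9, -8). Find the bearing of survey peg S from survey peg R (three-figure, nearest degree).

244°

Δeast = -9 − 20 = -29.00; Δnorth = -8 − 6 = -14.00.
Bearing = atan2(Δeast, Δnorth) mod 360° = 244.23° ≈ 244°.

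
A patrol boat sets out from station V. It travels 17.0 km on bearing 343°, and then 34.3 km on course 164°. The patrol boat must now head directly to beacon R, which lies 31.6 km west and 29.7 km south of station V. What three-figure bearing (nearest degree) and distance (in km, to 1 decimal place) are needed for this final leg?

Leg 1 (343°, 17.0 km): east 17.0 sin 343° = -4.97, north 17.0 cos 343° = 16.26
Leg 2 (164°, 34.3 km): east 34.3 sin 164° = 9.45, north 34.3 cos 164° = -32.97
Current position: (4.48, -16.71). Target: (-31.6, -29.7). Remaining: Δeast = -36.08, Δnorth = -12.99.
Bearing = atan2(-36.08, -12.99) mod 360° = 250.21°; distance = √((-36.08)² + (-12.99)²) = 38.350 km.

250°, 38.3 km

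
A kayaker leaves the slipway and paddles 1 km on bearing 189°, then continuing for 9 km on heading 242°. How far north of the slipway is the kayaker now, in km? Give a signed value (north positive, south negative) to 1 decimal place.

Leg 1 (189°, 1 km): east 1 sin 189° = -0.16, north 1 cos 189° = -0.99
Leg 2 (242°, 9 km): east 9 sin 242° = -7.95, north 9 cos 242° = -4.23
Net north component: -5.21 km.

-5.2 km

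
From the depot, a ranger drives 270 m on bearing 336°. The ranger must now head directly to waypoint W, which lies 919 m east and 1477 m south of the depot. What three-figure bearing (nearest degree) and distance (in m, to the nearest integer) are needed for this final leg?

149°, 2007 m

Leg 1 (336°, 270 m): east 270 sin 336° = -109.82, north 270 cos 336° = 246.66
Current position: (-109.82, 246.66). Target: (919, -1477). Remaining: Δeast = 1028.82, Δnorth = -1723.66.
Bearing = atan2(1028.82, -1723.66) mod 360° = 149.17°; distance = √((1028.82)² + (-1723.66)²) = 2007.352 m.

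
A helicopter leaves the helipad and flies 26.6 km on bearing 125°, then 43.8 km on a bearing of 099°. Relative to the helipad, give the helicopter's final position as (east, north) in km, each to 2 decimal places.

(65.05, -22.11)

Leg 1 (125°, 26.6 km): east 26.6 sin 125° = 21.79, north 26.6 cos 125° = -15.26
Leg 2 (099°, 43.8 km): east 43.8 sin 99° = 43.26, north 43.8 cos 99° = -6.85
Summing: 65.05 km east, -22.11 km north → (65.05, -22.11).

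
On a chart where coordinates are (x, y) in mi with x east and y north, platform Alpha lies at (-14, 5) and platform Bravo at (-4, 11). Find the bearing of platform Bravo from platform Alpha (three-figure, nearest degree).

Δeast = -4 − -14 = 10.00; Δnorth = 11 − 5 = 6.00.
Bearing = atan2(Δeast, Δnorth) mod 360° = 59.04° ≈ 059°.

059°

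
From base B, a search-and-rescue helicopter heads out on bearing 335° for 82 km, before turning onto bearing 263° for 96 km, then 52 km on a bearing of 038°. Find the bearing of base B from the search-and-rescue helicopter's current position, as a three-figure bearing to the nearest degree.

137°

Leg 1 (335°, 82 km): east 82 sin 335° = -34.65, north 82 cos 335° = 74.32
Leg 2 (263°, 96 km): east 96 sin 263° = -95.28, north 96 cos 263° = -11.70
Leg 3 (038°, 52 km): east 52 sin 38° = 32.01, north 52 cos 38° = 40.98
Net displacement: -97.92 east, 103.59 north. Direction back to start is (97.92, -103.59): bearing = atan2(97.92, -103.59) mod 360° = 136.61° ≈ 137°.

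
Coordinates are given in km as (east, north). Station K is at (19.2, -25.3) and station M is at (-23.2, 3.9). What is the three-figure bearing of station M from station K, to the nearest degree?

305°

Δeast = -23.2 − 19.2 = -42.40; Δnorth = 3.9 − -25.3 = 29.20.
Bearing = atan2(Δeast, Δnorth) mod 360° = 304.55° ≈ 305°.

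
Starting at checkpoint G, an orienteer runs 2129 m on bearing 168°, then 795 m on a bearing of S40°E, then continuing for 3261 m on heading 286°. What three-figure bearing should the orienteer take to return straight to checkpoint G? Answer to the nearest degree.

051°

Leg 1 (168°, 2129 m): east 2129 sin 168° = 442.64, north 2129 cos 168° = -2082.48
Leg 2 (S40°E, 795 m): east 795 sin 140° = 511.02, north 795 cos 140° = -609.01
Leg 3 (286°, 3261 m): east 3261 sin 286° = -3134.67, north 3261 cos 286° = 898.85
Net displacement: -2181.01 east, -1792.63 north. Direction back to start is (2181.01, 1792.63): bearing = atan2(2181.01, 1792.63) mod 360° = 50.58° ≈ 051°.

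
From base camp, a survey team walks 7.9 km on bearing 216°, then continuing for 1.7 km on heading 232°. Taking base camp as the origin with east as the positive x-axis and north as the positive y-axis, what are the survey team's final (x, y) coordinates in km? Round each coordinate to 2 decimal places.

(-5.98, -7.44)

Leg 1 (216°, 7.9 km): east 7.9 sin 216° = -4.64, north 7.9 cos 216° = -6.39
Leg 2 (232°, 1.7 km): east 1.7 sin 232° = -1.34, north 1.7 cos 232° = -1.05
Summing: -5.98 km east, -7.44 km north → (-5.98, -7.44).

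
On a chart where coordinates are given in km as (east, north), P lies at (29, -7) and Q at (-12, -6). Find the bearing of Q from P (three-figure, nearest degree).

Δeast = -12 − 29 = -41.00; Δnorth = -6 − -7 = 1.00.
Bearing = atan2(Δeast, Δnorth) mod 360° = 271.40° ≈ 271°.

271°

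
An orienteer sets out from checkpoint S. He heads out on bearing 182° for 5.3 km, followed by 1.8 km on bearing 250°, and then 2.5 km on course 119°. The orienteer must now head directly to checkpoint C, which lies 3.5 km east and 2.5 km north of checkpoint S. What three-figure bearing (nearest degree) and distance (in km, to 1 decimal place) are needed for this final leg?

Leg 1 (182°, 5.3 km): east 5.3 sin 182° = -0.18, north 5.3 cos 182° = -5.30
Leg 2 (250°, 1.8 km): east 1.8 sin 250° = -1.69, north 1.8 cos 250° = -0.62
Leg 3 (119°, 2.5 km): east 2.5 sin 119° = 2.19, north 2.5 cos 119° = -1.21
Current position: (0.31, -7.12). Target: (3.5, 2.5). Remaining: Δeast = 3.19, Δnorth = 9.62.
Bearing = atan2(3.19, 9.62) mod 360° = 18.34°; distance = √((3.19)² + (9.62)²) = 10.139 km.

018°, 10.1 km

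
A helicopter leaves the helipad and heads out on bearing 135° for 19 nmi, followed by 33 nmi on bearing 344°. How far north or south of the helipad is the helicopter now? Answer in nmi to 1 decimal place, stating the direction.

Leg 1 (135°, 19 nmi): east 19 sin 135° = 13.44, north 19 cos 135° = -13.44
Leg 2 (344°, 33 nmi): east 33 sin 344° = -9.10, north 33 cos 344° = 31.72
Net north component: 18.29 nmi.

18.3 nmi north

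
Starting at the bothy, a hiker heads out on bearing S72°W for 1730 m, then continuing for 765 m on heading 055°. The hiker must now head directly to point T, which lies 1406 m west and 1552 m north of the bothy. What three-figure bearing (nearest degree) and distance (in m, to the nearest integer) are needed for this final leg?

Leg 1 (S72°W, 1730 m): east 1730 sin 252° = -1645.33, north 1730 cos 252° = -534.60
Leg 2 (055°, 765 m): east 765 sin 55° = 626.65, north 765 cos 55° = 438.79
Current position: (-1018.68, -95.81). Target: (-1406, 1552). Remaining: Δeast = -387.32, Δnorth = 1647.81.
Bearing = atan2(-387.32, 1647.81) mod 360° = 346.77°; distance = √((-387.32)² + (1647.81)²) = 1692.722 m.

347°, 1693 m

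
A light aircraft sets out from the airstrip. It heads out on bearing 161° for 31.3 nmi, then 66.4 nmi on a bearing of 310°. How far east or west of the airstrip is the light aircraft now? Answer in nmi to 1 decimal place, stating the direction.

40.7 nmi west

Leg 1 (161°, 31.3 nmi): east 31.3 sin 161° = 10.19, north 31.3 cos 161° = -29.59
Leg 2 (310°, 66.4 nmi): east 66.4 sin 310° = -50.87, north 66.4 cos 310° = 42.68
Net east component: -40.68 nmi.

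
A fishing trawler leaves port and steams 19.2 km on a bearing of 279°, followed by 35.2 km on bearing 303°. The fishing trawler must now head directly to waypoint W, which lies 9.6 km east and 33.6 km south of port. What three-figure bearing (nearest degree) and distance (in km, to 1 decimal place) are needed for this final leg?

Leg 1 (279°, 19.2 km): east 19.2 sin 279° = -18.96, north 19.2 cos 279° = 3.00
Leg 2 (303°, 35.2 km): east 35.2 sin 303° = -29.52, north 35.2 cos 303° = 19.17
Current position: (-48.48, 22.17). Target: (9.6, -33.6). Remaining: Δeast = 58.08, Δnorth = -55.77.
Bearing = atan2(58.08, -55.77) mod 360° = 133.84°; distance = √((58.08)² + (-55.77)²) = 80.528 km.

134°, 80.5 km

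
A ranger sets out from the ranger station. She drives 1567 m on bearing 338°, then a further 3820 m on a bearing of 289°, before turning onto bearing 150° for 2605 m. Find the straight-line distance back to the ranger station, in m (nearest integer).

Leg 1 (338°, 1567 m): east 1567 sin 338° = -587.01, north 1567 cos 338° = 1452.90
Leg 2 (289°, 3820 m): east 3820 sin 289° = -3611.88, north 3820 cos 289° = 1243.67
Leg 3 (150°, 2605 m): east 2605 sin 150° = 1302.50, north 2605 cos 150° = -2256.00
Net: -2896.39 east, 440.57 north. Distance = √((-2896.39)² + (440.57)²) = 2929.706 m.

2930 m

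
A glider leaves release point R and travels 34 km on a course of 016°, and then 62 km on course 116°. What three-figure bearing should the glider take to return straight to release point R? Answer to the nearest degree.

265°

Leg 1 (016°, 34 km): east 34 sin 16° = 9.37, north 34 cos 16° = 32.68
Leg 2 (116°, 62 km): east 62 sin 116° = 55.73, north 62 cos 116° = -27.18
Net displacement: 65.10 east, 5.50 north. Direction back to start is (-65.10, -5.50): bearing = atan2(-65.10, -5.50) mod 360° = 265.17° ≈ 265°.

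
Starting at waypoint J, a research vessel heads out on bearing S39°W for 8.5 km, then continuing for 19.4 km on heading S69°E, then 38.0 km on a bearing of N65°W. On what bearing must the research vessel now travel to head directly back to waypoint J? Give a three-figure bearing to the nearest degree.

Leg 1 (S39°W, 8.5 km): east 8.5 sin 219° = -5.35, north 8.5 cos 219° = -6.61
Leg 2 (S69°E, 19.4 km): east 19.4 sin 111° = 18.11, north 19.4 cos 111° = -6.95
Leg 3 (N65°W, 38.0 km): east 38.0 sin 295° = -34.44, north 38.0 cos 295° = 16.06
Net displacement: -21.68 east, 2.50 north. Direction back to start is (21.68, -2.50): bearing = atan2(21.68, -2.50) mod 360° = 96.58° ≈ 097°.

097°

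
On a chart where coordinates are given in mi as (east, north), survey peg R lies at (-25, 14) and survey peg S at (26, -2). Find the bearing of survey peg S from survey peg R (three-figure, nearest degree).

Δeast = 26 − -25 = 51.00; Δnorth = -2 − 14 = -16.00.
Bearing = atan2(Δeast, Δnorth) mod 360° = 107.42° ≈ 107°.

107°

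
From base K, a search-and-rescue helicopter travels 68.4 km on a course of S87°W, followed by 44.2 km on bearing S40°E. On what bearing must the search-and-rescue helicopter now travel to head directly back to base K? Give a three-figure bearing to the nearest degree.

Leg 1 (S87°W, 68.4 km): east 68.4 sin 267° = -68.31, north 68.4 cos 267° = -3.58
Leg 2 (S40°E, 44.2 km): east 44.2 sin 140° = 28.41, north 44.2 cos 140° = -33.86
Net displacement: -39.90 east, -37.44 north. Direction back to start is (39.90, 37.44): bearing = atan2(39.90, 37.44) mod 360° = 46.82° ≈ 047°.

047°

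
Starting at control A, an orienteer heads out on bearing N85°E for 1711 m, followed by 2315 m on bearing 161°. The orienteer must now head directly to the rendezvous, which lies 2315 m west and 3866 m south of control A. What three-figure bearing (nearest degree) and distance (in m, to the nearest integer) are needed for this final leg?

249°, 5111 m

Leg 1 (N85°E, 1711 m): east 1711 sin 85° = 1704.49, north 1711 cos 85° = 149.12
Leg 2 (161°, 2315 m): east 2315 sin 161° = 753.69, north 2315 cos 161° = -2188.88
Current position: (2458.18, -2039.75). Target: (-2315, -3866). Remaining: Δeast = -4773.18, Δnorth = -1826.25.
Bearing = atan2(-4773.18, -1826.25) mod 360° = 249.06°; distance = √((-4773.18)² + (-1826.25)²) = 5110.619 m.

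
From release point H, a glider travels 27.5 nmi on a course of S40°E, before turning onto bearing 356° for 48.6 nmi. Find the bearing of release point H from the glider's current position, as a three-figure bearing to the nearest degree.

208°

Leg 1 (S40°E, 27.5 nmi): east 27.5 sin 140° = 17.68, north 27.5 cos 140° = -21.07
Leg 2 (356°, 48.6 nmi): east 48.6 sin 356° = -3.39, north 48.6 cos 356° = 48.48
Net displacement: 14.29 east, 27.42 north. Direction back to start is (-14.29, -27.42): bearing = atan2(-14.29, -27.42) mod 360° = 207.52° ≈ 208°.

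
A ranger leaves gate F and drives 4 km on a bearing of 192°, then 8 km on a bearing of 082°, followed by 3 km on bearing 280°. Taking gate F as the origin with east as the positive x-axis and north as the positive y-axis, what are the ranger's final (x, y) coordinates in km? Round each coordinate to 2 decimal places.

Leg 1 (192°, 4 km): east 4 sin 192° = -0.83, north 4 cos 192° = -3.91
Leg 2 (082°, 8 km): east 8 sin 82° = 7.92, north 8 cos 82° = 1.11
Leg 3 (280°, 3 km): east 3 sin 280° = -2.95, north 3 cos 280° = 0.52
Summing: 4.14 km east, -2.28 km north → (4.14, -2.28).

(4.14, -2.28)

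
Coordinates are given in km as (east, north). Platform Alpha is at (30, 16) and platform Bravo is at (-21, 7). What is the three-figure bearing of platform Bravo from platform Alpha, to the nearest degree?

Δeast = -21 − 30 = -51.00; Δnorth = 7 − 16 = -9.00.
Bearing = atan2(Δeast, Δnorth) mod 360° = 259.99° ≈ 260°.

260°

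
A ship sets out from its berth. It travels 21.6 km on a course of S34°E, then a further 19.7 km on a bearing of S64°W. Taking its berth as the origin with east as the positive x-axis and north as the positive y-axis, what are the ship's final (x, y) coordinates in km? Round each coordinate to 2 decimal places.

(-5.63, -26.54)

Leg 1 (S34°E, 21.6 km): east 21.6 sin 146° = 12.08, north 21.6 cos 146° = -17.91
Leg 2 (S64°W, 19.7 km): east 19.7 sin 244° = -17.71, north 19.7 cos 244° = -8.64
Summing: -5.63 km east, -26.54 km north → (-5.63, -26.54).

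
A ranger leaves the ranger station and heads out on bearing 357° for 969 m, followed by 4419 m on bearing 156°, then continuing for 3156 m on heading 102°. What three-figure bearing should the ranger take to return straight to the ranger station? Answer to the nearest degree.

308°

Leg 1 (357°, 969 m): east 969 sin 357° = -50.71, north 969 cos 357° = 967.67
Leg 2 (156°, 4419 m): east 4419 sin 156° = 1797.37, north 4419 cos 156° = -4036.96
Leg 3 (102°, 3156 m): east 3156 sin 102° = 3087.03, north 3156 cos 102° = -656.17
Net displacement: 4833.69 east, -3725.45 north. Direction back to start is (-4833.69, 3725.45): bearing = atan2(-4833.69, 3725.45) mod 360° = 307.62° ≈ 308°.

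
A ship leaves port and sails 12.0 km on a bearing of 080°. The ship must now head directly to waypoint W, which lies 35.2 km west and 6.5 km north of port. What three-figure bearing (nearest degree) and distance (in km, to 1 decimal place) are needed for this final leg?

275°, 47.2 km

Leg 1 (080°, 12.0 km): east 12.0 sin 80° = 11.82, north 12.0 cos 80° = 2.08
Current position: (11.82, 2.08). Target: (-35.2, 6.5). Remaining: Δeast = -47.02, Δnorth = 4.42.
Bearing = atan2(-47.02, 4.42) mod 360° = 275.37°; distance = √((-47.02)² + (4.42)²) = 47.225 km.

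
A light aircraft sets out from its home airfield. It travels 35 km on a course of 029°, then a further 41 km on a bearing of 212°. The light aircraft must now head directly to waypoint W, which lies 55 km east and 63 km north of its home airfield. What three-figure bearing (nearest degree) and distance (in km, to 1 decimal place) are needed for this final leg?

042°, 89.9 km

Leg 1 (029°, 35 km): east 35 sin 29° = 16.97, north 35 cos 29° = 30.61
Leg 2 (212°, 41 km): east 41 sin 212° = -21.73, north 41 cos 212° = -34.77
Current position: (-4.76, -4.16). Target: (55, 63). Remaining: Δeast = 59.76, Δnorth = 67.16.
Bearing = atan2(59.76, 67.16) mod 360° = 41.66°; distance = √((59.76)² + (67.16)²) = 89.896 km.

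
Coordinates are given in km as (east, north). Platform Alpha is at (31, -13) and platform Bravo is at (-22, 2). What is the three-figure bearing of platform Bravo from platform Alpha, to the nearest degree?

286°

Δeast = -22 − 31 = -53.00; Δnorth = 2 − -13 = 15.00.
Bearing = atan2(Δeast, Δnorth) mod 360° = 285.80° ≈ 286°.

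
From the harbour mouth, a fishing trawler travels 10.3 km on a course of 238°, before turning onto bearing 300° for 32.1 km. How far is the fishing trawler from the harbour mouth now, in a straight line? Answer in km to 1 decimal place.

Leg 1 (238°, 10.3 km): east 10.3 sin 238° = -8.73, north 10.3 cos 238° = -5.46
Leg 2 (300°, 32.1 km): east 32.1 sin 300° = -27.80, north 32.1 cos 300° = 16.05
Net: -36.53 east, 10.59 north. Distance = √((-36.53)² + (10.59)²) = 38.039 km.

38.0 km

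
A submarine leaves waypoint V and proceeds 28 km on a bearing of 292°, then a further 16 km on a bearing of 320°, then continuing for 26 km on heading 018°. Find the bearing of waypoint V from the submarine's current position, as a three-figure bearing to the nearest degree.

Leg 1 (292°, 28 km): east 28 sin 292° = -25.96, north 28 cos 292° = 10.49
Leg 2 (320°, 16 km): east 16 sin 320° = -10.28, north 16 cos 320° = 12.26
Leg 3 (018°, 26 km): east 26 sin 18° = 8.03, north 26 cos 18° = 24.73
Net displacement: -28.21 east, 47.47 north. Direction back to start is (28.21, -47.47): bearing = atan2(28.21, -47.47) mod 360° = 149.28° ≈ 149°.

149°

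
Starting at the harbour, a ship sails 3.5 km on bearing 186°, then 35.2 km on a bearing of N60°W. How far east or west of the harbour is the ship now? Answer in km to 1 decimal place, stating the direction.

Leg 1 (186°, 3.5 km): east 3.5 sin 186° = -0.37, north 3.5 cos 186° = -3.48
Leg 2 (N60°W, 35.2 km): east 35.2 sin 300° = -30.48, north 35.2 cos 300° = 17.60
Net east component: -30.85 km.

30.8 km west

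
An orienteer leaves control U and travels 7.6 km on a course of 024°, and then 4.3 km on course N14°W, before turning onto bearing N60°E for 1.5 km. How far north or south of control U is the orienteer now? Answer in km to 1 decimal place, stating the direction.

Leg 1 (024°, 7.6 km): east 7.6 sin 24° = 3.09, north 7.6 cos 24° = 6.94
Leg 2 (N14°W, 4.3 km): east 4.3 sin 346° = -1.04, north 4.3 cos 346° = 4.17
Leg 3 (N60°E, 1.5 km): east 1.5 sin 60° = 1.30, north 1.5 cos 60° = 0.75
Net north component: 11.87 km.

11.9 km north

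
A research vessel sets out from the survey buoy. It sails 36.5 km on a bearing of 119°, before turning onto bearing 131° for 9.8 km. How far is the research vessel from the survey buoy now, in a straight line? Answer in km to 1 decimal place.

46.1 km

Leg 1 (119°, 36.5 km): east 36.5 sin 119° = 31.92, north 36.5 cos 119° = -17.70
Leg 2 (131°, 9.8 km): east 9.8 sin 131° = 7.40, north 9.8 cos 131° = -6.43
Net: 39.32 east, -24.12 north. Distance = √((39.32)² + (-24.12)²) = 46.131 km.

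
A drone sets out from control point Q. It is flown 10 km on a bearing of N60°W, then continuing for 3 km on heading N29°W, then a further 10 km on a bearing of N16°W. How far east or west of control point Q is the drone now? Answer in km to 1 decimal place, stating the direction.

12.9 km west

Leg 1 (N60°W, 10 km): east 10 sin 300° = -8.66, north 10 cos 300° = 5.00
Leg 2 (N29°W, 3 km): east 3 sin 331° = -1.45, north 3 cos 331° = 2.62
Leg 3 (N16°W, 10 km): east 10 sin 344° = -2.76, north 10 cos 344° = 9.61
Net east component: -12.87 km.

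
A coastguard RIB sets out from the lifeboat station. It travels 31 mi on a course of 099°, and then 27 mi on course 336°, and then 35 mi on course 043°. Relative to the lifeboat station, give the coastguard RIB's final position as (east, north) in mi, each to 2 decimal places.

Leg 1 (099°, 31 mi): east 31 sin 99° = 30.62, north 31 cos 99° = -4.85
Leg 2 (336°, 27 mi): east 27 sin 336° = -10.98, north 27 cos 336° = 24.67
Leg 3 (043°, 35 mi): east 35 sin 43° = 23.87, north 35 cos 43° = 25.60
Summing: 43.51 mi east, 45.41 mi north → (43.51, 45.41).

(43.51, 45.41)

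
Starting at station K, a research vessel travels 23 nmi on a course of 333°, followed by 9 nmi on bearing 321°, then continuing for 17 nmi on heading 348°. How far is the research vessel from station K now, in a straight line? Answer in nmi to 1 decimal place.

48.3 nmi

Leg 1 (333°, 23 nmi): east 23 sin 333° = -10.44, north 23 cos 333° = 20.49
Leg 2 (321°, 9 nmi): east 9 sin 321° = -5.66, north 9 cos 321° = 6.99
Leg 3 (348°, 17 nmi): east 17 sin 348° = -3.53, north 17 cos 348° = 16.63
Net: -19.64 east, 44.12 north. Distance = √((-19.64)² + (44.12)²) = 48.290 nmi.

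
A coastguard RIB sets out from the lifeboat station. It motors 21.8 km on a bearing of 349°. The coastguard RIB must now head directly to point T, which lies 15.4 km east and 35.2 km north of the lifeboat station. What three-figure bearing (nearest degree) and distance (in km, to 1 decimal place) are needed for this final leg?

Leg 1 (349°, 21.8 km): east 21.8 sin 349° = -4.16, north 21.8 cos 349° = 21.40
Current position: (-4.16, 21.40). Target: (15.4, 35.2). Remaining: Δeast = 19.56, Δnorth = 13.80.
Bearing = atan2(19.56, 13.80) mod 360° = 54.79°; distance = √((19.56)² + (13.80)²) = 23.938 km.

055°, 23.9 km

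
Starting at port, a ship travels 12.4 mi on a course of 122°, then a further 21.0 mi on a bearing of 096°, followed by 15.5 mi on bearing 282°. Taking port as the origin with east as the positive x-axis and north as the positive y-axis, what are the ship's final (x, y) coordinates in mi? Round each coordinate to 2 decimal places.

(16.24, -5.54)

Leg 1 (122°, 12.4 mi): east 12.4 sin 122° = 10.52, north 12.4 cos 122° = -6.57
Leg 2 (096°, 21.0 mi): east 21.0 sin 96° = 20.88, north 21.0 cos 96° = -2.20
Leg 3 (282°, 15.5 mi): east 15.5 sin 282° = -15.16, north 15.5 cos 282° = 3.22
Summing: 16.24 mi east, -5.54 mi north → (16.24, -5.54).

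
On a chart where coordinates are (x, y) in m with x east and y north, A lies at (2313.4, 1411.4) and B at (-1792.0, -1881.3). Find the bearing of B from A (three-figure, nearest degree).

Δeast = -1792.0 − 2313.4 = -4105.40; Δnorth = -1881.3 − 1411.4 = -3292.70.
Bearing = atan2(Δeast, Δnorth) mod 360° = 231.27° ≈ 231°.

231°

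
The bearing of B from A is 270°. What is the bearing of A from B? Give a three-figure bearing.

090°

Back-bearing = 270° − 180° = 090°.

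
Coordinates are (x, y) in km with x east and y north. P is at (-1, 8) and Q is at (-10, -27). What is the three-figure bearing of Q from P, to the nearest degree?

194°

Δeast = -10 − -1 = -9.00; Δnorth = -27 − 8 = -35.00.
Bearing = atan2(Δeast, Δnorth) mod 360° = 194.42° ≈ 194°.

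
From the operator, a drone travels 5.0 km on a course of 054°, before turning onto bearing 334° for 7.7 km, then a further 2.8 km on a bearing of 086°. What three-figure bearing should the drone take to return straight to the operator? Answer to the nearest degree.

Leg 1 (054°, 5.0 km): east 5.0 sin 54° = 4.05, north 5.0 cos 54° = 2.94
Leg 2 (334°, 7.7 km): east 7.7 sin 334° = -3.38, north 7.7 cos 334° = 6.92
Leg 3 (086°, 2.8 km): east 2.8 sin 86° = 2.79, north 2.8 cos 86° = 0.20
Net displacement: 3.46 east, 10.05 north. Direction back to start is (-3.46, -10.05): bearing = atan2(-3.46, -10.05) mod 360° = 199.00° ≈ 199°.

199°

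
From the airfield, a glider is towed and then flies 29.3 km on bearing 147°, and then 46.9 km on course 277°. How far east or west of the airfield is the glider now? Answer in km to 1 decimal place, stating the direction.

Leg 1 (147°, 29.3 km): east 29.3 sin 147° = 15.96, north 29.3 cos 147° = -24.57
Leg 2 (277°, 46.9 km): east 46.9 sin 277° = -46.55, north 46.9 cos 277° = 5.72
Net east component: -30.59 km.

30.6 km west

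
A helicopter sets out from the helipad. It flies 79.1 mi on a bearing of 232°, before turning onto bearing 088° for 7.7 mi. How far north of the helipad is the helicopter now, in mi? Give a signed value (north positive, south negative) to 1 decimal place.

-48.4 mi

Leg 1 (232°, 79.1 mi): east 79.1 sin 232° = -62.33, north 79.1 cos 232° = -48.70
Leg 2 (088°, 7.7 mi): east 7.7 sin 88° = 7.70, north 7.7 cos 88° = 0.27
Net north component: -48.43 mi.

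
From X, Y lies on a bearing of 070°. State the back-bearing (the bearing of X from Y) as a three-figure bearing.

250°

Back-bearing = 070° + 180° = 250°.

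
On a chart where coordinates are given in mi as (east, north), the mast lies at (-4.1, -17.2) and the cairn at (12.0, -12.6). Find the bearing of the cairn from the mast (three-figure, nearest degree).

Δeast = 12.0 − -4.1 = 16.10; Δnorth = -12.6 − -17.2 = 4.60.
Bearing = atan2(Δeast, Δnorth) mod 360° = 74.05° ≈ 074°.

074°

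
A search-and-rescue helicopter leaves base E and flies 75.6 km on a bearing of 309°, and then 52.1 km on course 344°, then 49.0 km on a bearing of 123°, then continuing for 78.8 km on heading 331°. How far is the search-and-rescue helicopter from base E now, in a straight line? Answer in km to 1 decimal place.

Leg 1 (309°, 75.6 km): east 75.6 sin 309° = -58.75, north 75.6 cos 309° = 47.58
Leg 2 (344°, 52.1 km): east 52.1 sin 344° = -14.36, north 52.1 cos 344° = 50.08
Leg 3 (123°, 49.0 km): east 49.0 sin 123° = 41.09, north 49.0 cos 123° = -26.69
Leg 4 (331°, 78.8 km): east 78.8 sin 331° = -38.20, north 78.8 cos 331° = 68.92
Net: -70.22 east, 139.89 north. Distance = √((-70.22)² + (139.89)²) = 156.526 km.

156.5 km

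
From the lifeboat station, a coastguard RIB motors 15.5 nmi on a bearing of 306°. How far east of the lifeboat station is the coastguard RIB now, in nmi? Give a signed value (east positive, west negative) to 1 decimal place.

-12.5 nmi

Leg 1 (306°, 15.5 nmi): east 15.5 sin 306° = -12.54, north 15.5 cos 306° = 9.11
Net east component: -12.54 nmi.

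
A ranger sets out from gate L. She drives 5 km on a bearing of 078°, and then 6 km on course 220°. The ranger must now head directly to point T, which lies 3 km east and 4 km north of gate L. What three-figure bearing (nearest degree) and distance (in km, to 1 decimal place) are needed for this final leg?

015°, 7.8 km

Leg 1 (078°, 5 km): east 5 sin 78° = 4.89, north 5 cos 78° = 1.04
Leg 2 (220°, 6 km): east 6 sin 220° = -3.86, north 6 cos 220° = -4.60
Current position: (1.03, -3.56). Target: (3, 4). Remaining: Δeast = 1.97, Δnorth = 7.56.
Bearing = atan2(1.97, 7.56) mod 360° = 14.58°; distance = √((1.97)² + (7.56)²) = 7.808 km.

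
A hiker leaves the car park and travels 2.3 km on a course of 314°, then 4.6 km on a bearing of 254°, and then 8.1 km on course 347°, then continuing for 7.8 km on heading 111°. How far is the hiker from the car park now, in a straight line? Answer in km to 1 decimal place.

5.5 km

Leg 1 (314°, 2.3 km): east 2.3 sin 314° = -1.65, north 2.3 cos 314° = 1.60
Leg 2 (254°, 4.6 km): east 4.6 sin 254° = -4.42, north 4.6 cos 254° = -1.27
Leg 3 (347°, 8.1 km): east 8.1 sin 347° = -1.82, north 8.1 cos 347° = 7.89
Leg 4 (111°, 7.8 km): east 7.8 sin 111° = 7.28, north 7.8 cos 111° = -2.80
Net: -0.62 east, 5.43 north. Distance = √((-0.62)² + (5.43)²) = 5.462 km.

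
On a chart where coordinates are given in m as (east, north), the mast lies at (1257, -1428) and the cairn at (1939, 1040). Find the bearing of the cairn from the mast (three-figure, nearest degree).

015°

Δeast = 1939 − 1257 = 682.00; Δnorth = 1040 − -1428 = 2468.00.
Bearing = atan2(Δeast, Δnorth) mod 360° = 15.45° ≈ 015°.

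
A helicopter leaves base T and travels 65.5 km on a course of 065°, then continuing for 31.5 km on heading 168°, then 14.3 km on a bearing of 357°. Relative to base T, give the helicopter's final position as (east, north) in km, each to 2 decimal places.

(65.16, 11.15)

Leg 1 (065°, 65.5 km): east 65.5 sin 65° = 59.36, north 65.5 cos 65° = 27.68
Leg 2 (168°, 31.5 km): east 31.5 sin 168° = 6.55, north 31.5 cos 168° = -30.81
Leg 3 (357°, 14.3 km): east 14.3 sin 357° = -0.75, north 14.3 cos 357° = 14.28
Summing: 65.16 km east, 11.15 km north → (65.16, 11.15).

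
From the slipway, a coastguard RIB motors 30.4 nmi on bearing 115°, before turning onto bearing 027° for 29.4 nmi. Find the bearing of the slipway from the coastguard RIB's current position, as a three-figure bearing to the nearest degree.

252°

Leg 1 (115°, 30.4 nmi): east 30.4 sin 115° = 27.55, north 30.4 cos 115° = -12.85
Leg 2 (027°, 29.4 nmi): east 29.4 sin 27° = 13.35, north 29.4 cos 27° = 26.20
Net displacement: 40.90 east, 13.35 north. Direction back to start is (-40.90, -13.35): bearing = atan2(-40.90, -13.35) mod 360° = 251.93° ≈ 252°.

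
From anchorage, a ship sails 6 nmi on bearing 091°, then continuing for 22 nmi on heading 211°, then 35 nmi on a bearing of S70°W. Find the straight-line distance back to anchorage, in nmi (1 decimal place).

49.2 nmi

Leg 1 (091°, 6 nmi): east 6 sin 91° = 6.00, north 6 cos 91° = -0.10
Leg 2 (211°, 22 nmi): east 22 sin 211° = -11.33, north 22 cos 211° = -18.86
Leg 3 (S70°W, 35 nmi): east 35 sin 250° = -32.89, north 35 cos 250° = -11.97
Net: -38.22 east, -30.93 north. Distance = √((-38.22)² + (-30.93)²) = 49.170 nmi.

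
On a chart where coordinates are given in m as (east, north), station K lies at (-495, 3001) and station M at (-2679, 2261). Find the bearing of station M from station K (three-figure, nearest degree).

Δeast = -2679 − -495 = -2184.00; Δnorth = 2261 − 3001 = -740.00.
Bearing = atan2(Δeast, Δnorth) mod 360° = 251.28° ≈ 251°.

251°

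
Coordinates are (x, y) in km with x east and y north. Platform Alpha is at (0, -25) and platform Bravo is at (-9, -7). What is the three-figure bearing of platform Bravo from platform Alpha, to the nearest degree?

333°

Δeast = -9 − 0 = -9.00; Δnorth = -7 − -25 = 18.00.
Bearing = atan2(Δeast, Δnorth) mod 360° = 333.43° ≈ 333°.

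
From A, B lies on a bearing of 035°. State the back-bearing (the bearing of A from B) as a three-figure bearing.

215°

Back-bearing = 035° + 180° = 215°.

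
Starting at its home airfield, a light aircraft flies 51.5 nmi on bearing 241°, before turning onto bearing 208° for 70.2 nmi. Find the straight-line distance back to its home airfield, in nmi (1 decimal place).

116.8 nmi

Leg 1 (241°, 51.5 nmi): east 51.5 sin 241° = -45.04, north 51.5 cos 241° = -24.97
Leg 2 (208°, 70.2 nmi): east 70.2 sin 208° = -32.96, north 70.2 cos 208° = -61.98
Net: -78.00 east, -86.95 north. Distance = √((-78.00)² + (-86.95)²) = 116.809 nmi.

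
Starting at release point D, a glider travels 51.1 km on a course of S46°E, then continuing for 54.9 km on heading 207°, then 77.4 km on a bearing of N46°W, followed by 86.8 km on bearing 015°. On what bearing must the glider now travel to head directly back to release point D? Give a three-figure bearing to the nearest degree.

Leg 1 (S46°E, 51.1 km): east 51.1 sin 134° = 36.76, north 51.1 cos 134° = -35.50
Leg 2 (207°, 54.9 km): east 54.9 sin 207° = -24.92, north 54.9 cos 207° = -48.92
Leg 3 (N46°W, 77.4 km): east 77.4 sin 314° = -55.68, north 77.4 cos 314° = 53.77
Leg 4 (015°, 86.8 km): east 86.8 sin 15° = 22.47, north 86.8 cos 15° = 83.84
Net displacement: -21.38 east, 53.20 north. Direction back to start is (21.38, -53.20): bearing = atan2(21.38, -53.20) mod 360° = 158.11° ≈ 158°.

158°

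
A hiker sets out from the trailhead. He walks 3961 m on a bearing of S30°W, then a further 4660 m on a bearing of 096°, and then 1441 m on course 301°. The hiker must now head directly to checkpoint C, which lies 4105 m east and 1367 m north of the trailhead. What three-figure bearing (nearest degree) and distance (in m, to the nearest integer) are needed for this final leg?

031°, 5277 m

Leg 1 (S30°W, 3961 m): east 3961 sin 210° = -1980.50, north 3961 cos 210° = -3430.33
Leg 2 (096°, 4660 m): east 4660 sin 96° = 4634.47, north 4660 cos 96° = -487.10
Leg 3 (301°, 1441 m): east 1441 sin 301° = -1235.18, north 1441 cos 301° = 742.17
Current position: (1418.79, -3175.26). Target: (4105, 1367). Remaining: Δeast = 2686.21, Δnorth = 4542.26.
Bearing = atan2(2686.21, 4542.26) mod 360° = 30.60°; distance = √((2686.21)² + (4542.26)²) = 5277.104 m.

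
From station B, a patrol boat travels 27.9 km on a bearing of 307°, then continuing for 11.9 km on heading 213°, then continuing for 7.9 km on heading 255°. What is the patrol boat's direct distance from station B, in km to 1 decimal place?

36.7 km

Leg 1 (307°, 27.9 km): east 27.9 sin 307° = -22.28, north 27.9 cos 307° = 16.79
Leg 2 (213°, 11.9 km): east 11.9 sin 213° = -6.48, north 11.9 cos 213° = -9.98
Leg 3 (255°, 7.9 km): east 7.9 sin 255° = -7.63, north 7.9 cos 255° = -2.04
Net: -36.39 east, 4.77 north. Distance = √((-36.39)² + (4.77)²) = 36.705 km.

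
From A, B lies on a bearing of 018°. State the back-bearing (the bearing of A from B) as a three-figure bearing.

Back-bearing = 018° + 180° = 198°.

198°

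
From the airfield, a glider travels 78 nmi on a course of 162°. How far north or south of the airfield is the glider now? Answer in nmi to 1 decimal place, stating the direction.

Leg 1 (162°, 78 nmi): east 78 sin 162° = 24.10, north 78 cos 162° = -74.18
Net north component: -74.18 nmi.

74.2 nmi south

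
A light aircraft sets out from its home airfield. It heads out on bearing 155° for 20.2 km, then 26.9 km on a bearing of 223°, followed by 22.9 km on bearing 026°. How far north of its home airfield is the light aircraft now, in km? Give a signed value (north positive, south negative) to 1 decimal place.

Leg 1 (155°, 20.2 km): east 20.2 sin 155° = 8.54, north 20.2 cos 155° = -18.31
Leg 2 (223°, 26.9 km): east 26.9 sin 223° = -18.35, north 26.9 cos 223° = -19.67
Leg 3 (026°, 22.9 km): east 22.9 sin 26° = 10.04, north 22.9 cos 26° = 20.58
Net north component: -17.40 km.

-17.4 km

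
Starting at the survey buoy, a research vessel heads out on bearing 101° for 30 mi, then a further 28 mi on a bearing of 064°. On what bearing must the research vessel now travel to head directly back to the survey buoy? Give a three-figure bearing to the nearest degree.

263°

Leg 1 (101°, 30 mi): east 30 sin 101° = 29.45, north 30 cos 101° = -5.72
Leg 2 (064°, 28 mi): east 28 sin 64° = 25.17, north 28 cos 64° = 12.27
Net displacement: 54.62 east, 6.55 north. Direction back to start is (-54.62, -6.55): bearing = atan2(-54.62, -6.55) mod 360° = 263.16° ≈ 263°.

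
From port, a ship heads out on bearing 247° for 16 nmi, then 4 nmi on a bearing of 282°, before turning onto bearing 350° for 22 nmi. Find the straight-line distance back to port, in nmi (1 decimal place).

27.7 nmi

Leg 1 (247°, 16 nmi): east 16 sin 247° = -14.73, north 16 cos 247° = -6.25
Leg 2 (282°, 4 nmi): east 4 sin 282° = -3.91, north 4 cos 282° = 0.83
Leg 3 (350°, 22 nmi): east 22 sin 350° = -3.82, north 22 cos 350° = 21.67
Net: -22.46 east, 16.25 north. Distance = √((-22.46)² + (16.25)²) = 27.720 nmi.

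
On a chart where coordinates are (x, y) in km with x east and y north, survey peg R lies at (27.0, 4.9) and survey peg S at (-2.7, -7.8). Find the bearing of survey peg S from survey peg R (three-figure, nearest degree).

247°

Δeast = -2.7 − 27.0 = -29.70; Δnorth = -7.8 − 4.9 = -12.70.
Bearing = atan2(Δeast, Δnorth) mod 360° = 246.85° ≈ 247°.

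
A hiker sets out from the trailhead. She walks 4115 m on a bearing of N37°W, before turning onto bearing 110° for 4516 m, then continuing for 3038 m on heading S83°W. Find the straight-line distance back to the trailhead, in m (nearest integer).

Leg 1 (N37°W, 4115 m): east 4115 sin 323° = -2476.47, north 4115 cos 323° = 3286.39
Leg 2 (110°, 4516 m): east 4516 sin 110° = 4243.65, north 4516 cos 110° = -1544.56
Leg 3 (S83°W, 3038 m): east 3038 sin 263° = -3015.36, north 3038 cos 263° = -370.24
Net: -1248.17 east, 1371.58 north. Distance = √((-1248.17)² + (1371.58)²) = 1854.501 m.

1855 m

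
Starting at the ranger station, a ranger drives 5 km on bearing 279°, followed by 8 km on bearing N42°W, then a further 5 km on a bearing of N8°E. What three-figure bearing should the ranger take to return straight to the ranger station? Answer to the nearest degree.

141°

Leg 1 (279°, 5 km): east 5 sin 279° = -4.94, north 5 cos 279° = 0.78
Leg 2 (N42°W, 8 km): east 8 sin 318° = -5.35, north 8 cos 318° = 5.95
Leg 3 (N8°E, 5 km): east 5 sin 8° = 0.70, north 5 cos 8° = 4.95
Net displacement: -9.60 east, 11.68 north. Direction back to start is (9.60, -11.68): bearing = atan2(9.60, -11.68) mod 360° = 140.59° ≈ 141°.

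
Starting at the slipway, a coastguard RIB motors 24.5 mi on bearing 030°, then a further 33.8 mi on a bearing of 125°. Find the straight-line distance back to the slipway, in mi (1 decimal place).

Leg 1 (030°, 24.5 mi): east 24.5 sin 30° = 12.25, north 24.5 cos 30° = 21.22
Leg 2 (125°, 33.8 mi): east 33.8 sin 125° = 27.69, north 33.8 cos 125° = -19.39
Net: 39.94 east, 1.83 north. Distance = √((39.94)² + (1.83)²) = 39.979 mi.

40.0 mi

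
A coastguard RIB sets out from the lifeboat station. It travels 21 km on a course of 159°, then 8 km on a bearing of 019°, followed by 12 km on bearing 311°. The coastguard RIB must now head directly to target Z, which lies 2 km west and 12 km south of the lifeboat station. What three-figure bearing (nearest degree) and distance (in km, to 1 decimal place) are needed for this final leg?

Leg 1 (159°, 21 km): east 21 sin 159° = 7.53, north 21 cos 159° = -19.61
Leg 2 (019°, 8 km): east 8 sin 19° = 2.60, north 8 cos 19° = 7.56
Leg 3 (311°, 12 km): east 12 sin 311° = -9.06, north 12 cos 311° = 7.87
Current position: (1.07, -4.17). Target: (-2, -12). Remaining: Δeast = -3.07, Δnorth = -7.83.
Bearing = atan2(-3.07, -7.83) mod 360° = 201.43°; distance = √((-3.07)² + (-7.83)²) = 8.413 km.

201°, 8.4 km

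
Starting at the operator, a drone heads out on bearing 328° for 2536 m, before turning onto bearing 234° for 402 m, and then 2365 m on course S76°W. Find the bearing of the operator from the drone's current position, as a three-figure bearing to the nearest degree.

Leg 1 (328°, 2536 m): east 2536 sin 328° = -1343.88, north 2536 cos 328° = 2150.65
Leg 2 (234°, 402 m): east 402 sin 234° = -325.22, north 402 cos 234° = -236.29
Leg 3 (S76°W, 2365 m): east 2365 sin 256° = -2294.75, north 2365 cos 256° = -572.15
Net displacement: -3963.85 east, 1342.22 north. Direction back to start is (3963.85, -1342.22): bearing = atan2(3963.85, -1342.22) mod 360° = 108.71° ≈ 109°.

109°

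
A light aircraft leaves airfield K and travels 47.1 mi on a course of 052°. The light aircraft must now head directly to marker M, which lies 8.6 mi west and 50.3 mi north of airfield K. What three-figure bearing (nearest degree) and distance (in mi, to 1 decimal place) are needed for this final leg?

Leg 1 (052°, 47.1 mi): east 47.1 sin 52° = 37.12, north 47.1 cos 52° = 29.00
Current position: (37.12, 29.00). Target: (-8.6, 50.3). Remaining: Δeast = -45.72, Δnorth = 21.30.
Bearing = atan2(-45.72, 21.30) mod 360° = 294.98°; distance = √((-45.72)² + (21.30)²) = 50.435 mi.

295°, 50.4 mi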